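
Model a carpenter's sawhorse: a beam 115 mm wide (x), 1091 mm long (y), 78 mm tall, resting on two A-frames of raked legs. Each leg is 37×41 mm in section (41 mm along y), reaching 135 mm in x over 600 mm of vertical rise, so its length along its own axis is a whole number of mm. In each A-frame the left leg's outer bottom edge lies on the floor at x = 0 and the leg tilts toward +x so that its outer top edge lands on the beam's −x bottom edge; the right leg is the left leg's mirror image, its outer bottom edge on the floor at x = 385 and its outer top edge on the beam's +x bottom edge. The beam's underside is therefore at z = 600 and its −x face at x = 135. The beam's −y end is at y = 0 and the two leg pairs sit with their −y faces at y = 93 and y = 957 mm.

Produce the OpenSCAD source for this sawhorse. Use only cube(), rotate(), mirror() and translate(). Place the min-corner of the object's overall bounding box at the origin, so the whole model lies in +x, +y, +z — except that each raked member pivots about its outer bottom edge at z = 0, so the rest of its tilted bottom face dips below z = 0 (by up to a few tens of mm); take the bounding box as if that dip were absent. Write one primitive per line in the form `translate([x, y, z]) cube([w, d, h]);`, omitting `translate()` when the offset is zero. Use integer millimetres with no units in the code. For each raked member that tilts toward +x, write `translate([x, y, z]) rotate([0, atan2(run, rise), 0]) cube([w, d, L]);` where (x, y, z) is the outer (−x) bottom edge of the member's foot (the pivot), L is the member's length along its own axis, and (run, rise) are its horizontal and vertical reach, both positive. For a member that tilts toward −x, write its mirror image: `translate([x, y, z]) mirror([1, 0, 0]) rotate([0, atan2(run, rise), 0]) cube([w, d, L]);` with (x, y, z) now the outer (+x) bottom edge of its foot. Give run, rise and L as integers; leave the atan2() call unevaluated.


// leg length = √(135² + 600²) = 615
// right-leg outer foot x = 2·135 + 115 = 385
// beam min-corner = (135, 0, 600)
translate([135, 0, 600]) cube([115, 1091, 78]);
translate([0, 93, 0]) rotate([0, atan2(135, 600), 0]) cube([37, 41, 615]);
translate([385, 93, 0]) mirror([1, 0, 0]) rotate([0, atan2(135, 600), 0]) cube([37, 41, 615]);
translate([0, 957, 0]) rotate([0, atan2(135, 600), 0]) cube([37, 41, 615]);
translate([385, 957, 0]) mirror([1, 0, 0]) rotate([0, atan2(135, 600), 0]) cube([37, 41, 615]);


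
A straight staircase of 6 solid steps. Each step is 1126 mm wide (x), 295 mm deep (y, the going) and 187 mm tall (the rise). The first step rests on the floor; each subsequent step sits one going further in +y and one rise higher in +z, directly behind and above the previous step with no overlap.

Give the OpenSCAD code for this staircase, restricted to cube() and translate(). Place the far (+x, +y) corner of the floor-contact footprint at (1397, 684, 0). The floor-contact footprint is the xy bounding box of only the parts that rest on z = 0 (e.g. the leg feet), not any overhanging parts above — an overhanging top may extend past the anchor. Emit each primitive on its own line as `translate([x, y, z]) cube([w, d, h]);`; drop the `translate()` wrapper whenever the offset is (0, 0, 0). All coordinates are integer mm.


translate([271, 389, 0]) cube([1126, 295, 187]);
translate([271, 684, 187]) cube([1126, 295, 187]);
translate([271, 979, 374]) cube([1126, 295, 187]);
translate([271, 1274, 561]) cube([1126, 295, 187]);
translate([271, 1569, 748]) cube([1126, 295, 187]);
translate([271, 1864, 935]) cube([1126, 295, 187]);


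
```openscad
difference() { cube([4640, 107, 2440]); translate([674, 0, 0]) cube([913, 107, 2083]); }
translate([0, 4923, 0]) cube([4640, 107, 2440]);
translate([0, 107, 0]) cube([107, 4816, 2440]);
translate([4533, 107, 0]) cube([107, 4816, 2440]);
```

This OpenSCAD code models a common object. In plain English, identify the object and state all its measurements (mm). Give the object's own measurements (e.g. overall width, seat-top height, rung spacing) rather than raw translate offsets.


A single room: four walls, each 2440 mm tall and 107 mm thick, enclosing an outside footprint 4640×5030 mm (x × y), no floor or roof. The front and back walls (−y and +y sides) run the full x-width; the side walls fit between their inner faces. A door opening 913 mm wide and 2083 mm tall is cut through the front wall from the floor up, its −x edge 674 mm from the wall's −x end.


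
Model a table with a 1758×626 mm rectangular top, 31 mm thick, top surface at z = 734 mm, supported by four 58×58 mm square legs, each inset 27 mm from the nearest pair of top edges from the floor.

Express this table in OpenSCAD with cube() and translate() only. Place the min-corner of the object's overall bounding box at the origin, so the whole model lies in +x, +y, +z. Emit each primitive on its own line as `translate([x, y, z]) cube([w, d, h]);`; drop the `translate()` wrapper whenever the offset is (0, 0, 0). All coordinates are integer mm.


// leg_h = 734 - 31 = 703
translate([0, 0, 703]) cube([1758, 626, 31]);
translate([27, 27, 0]) cube([58, 58, 703]);
translate([1673, 27, 0]) cube([58, 58, 703]);
translate([27, 541, 0]) cube([58, 58, 703]);
translate([1673, 541, 0]) cube([58, 58, 703]);


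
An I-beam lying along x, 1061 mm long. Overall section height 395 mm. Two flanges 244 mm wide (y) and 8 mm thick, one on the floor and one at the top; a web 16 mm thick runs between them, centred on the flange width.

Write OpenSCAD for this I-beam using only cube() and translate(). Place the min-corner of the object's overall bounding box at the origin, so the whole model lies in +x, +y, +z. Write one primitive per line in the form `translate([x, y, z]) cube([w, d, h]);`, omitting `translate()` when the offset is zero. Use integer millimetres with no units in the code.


cube([1061, 244, 8]);
translate([0, 114, 8]) cube([1061, 16, 379]);
translate([0, 0, 387]) cube([1061, 244, 8]);


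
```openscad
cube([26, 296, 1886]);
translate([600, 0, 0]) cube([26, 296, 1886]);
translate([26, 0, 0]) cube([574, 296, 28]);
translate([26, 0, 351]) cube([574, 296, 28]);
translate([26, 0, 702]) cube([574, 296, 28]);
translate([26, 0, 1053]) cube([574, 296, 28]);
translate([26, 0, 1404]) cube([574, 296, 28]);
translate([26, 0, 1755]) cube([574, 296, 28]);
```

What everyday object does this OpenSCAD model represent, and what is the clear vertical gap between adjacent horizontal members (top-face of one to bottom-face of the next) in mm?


A bookshelf. The clear shelf gap is 323 mm.

Two tall side panels with 6 horizontal boards between them — a bookshelf. The first two shelf undersides are at z = 0 and z = 351; with shelf thickness 28, the clear gap is 351 − 0 − 28 = 323 mm.


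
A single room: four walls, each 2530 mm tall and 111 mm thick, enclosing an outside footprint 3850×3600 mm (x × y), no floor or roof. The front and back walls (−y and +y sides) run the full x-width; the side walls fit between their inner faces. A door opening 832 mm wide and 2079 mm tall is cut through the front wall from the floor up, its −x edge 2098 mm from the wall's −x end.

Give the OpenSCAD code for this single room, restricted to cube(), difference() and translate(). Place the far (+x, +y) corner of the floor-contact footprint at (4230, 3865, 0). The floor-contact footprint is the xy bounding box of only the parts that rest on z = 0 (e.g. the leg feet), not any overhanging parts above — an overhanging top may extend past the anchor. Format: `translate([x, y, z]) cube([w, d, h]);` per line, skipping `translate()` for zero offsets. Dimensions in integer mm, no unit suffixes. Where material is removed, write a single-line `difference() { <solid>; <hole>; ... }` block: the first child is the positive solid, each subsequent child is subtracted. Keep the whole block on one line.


difference() { translate([380, 265, 0]) cube([3850, 111, 2530]); translate([2478, 265, 0]) cube([832, 111, 2079]); }
translate([380, 3754, 0]) cube([3850, 111, 2530]);
translate([380, 376, 0]) cube([111, 3378, 2530]);
translate([4119, 376, 0]) cube([111, 3378, 2530]);


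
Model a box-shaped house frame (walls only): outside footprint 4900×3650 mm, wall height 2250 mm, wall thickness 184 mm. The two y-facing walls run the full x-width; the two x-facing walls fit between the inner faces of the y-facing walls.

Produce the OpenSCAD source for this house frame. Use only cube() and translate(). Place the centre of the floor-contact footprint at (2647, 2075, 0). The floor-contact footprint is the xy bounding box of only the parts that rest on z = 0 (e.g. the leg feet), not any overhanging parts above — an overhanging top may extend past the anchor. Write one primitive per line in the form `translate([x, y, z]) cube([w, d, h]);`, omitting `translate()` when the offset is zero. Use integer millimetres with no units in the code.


translate([197, 250, 0]) cube([4900, 184, 2250]);
translate([197, 3716, 0]) cube([4900, 184, 2250]);
translate([197, 434, 0]) cube([184, 3282, 2250]);
translate([4913, 434, 0]) cube([184, 3282, 2250]);


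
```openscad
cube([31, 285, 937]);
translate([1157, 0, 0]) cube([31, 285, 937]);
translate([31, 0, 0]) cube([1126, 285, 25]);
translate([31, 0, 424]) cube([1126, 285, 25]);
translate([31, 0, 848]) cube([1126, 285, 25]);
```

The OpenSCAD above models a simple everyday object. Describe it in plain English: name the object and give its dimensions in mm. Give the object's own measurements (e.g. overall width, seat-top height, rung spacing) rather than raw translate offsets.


An open bookshelf. Two side panels, each 31 mm thick, 285 mm deep and 937 mm tall, stand 1188 mm apart (outside-to-outside). Between them sit 3 shelves, each 25 mm thick and 285 mm deep, spanning the full gap between the sides. The bottom shelf rests on the floor (its underside at z = 0) and the clear gap between one shelf's top and the next shelf's underside is 399 mm.


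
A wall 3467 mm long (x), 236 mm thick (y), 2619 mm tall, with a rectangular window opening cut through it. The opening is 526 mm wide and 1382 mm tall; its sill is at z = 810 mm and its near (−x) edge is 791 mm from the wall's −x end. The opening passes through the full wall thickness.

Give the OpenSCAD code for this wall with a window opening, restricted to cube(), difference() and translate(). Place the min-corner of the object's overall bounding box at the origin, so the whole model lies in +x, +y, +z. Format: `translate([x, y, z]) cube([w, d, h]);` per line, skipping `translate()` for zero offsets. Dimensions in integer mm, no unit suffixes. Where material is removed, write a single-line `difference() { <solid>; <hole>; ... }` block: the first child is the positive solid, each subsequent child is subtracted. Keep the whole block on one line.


difference() { cube([3467, 236, 2619]); translate([791, 0, 810]) cube([526, 236, 1382]); }


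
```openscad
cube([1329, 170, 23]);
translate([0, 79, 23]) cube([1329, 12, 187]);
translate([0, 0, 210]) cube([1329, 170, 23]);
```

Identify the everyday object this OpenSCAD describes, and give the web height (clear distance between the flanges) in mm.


An I-beam. The web height is 187 mm.

Two wide flanges with a thin centred web — an I-beam. Overall 233 mm minus two 23 mm flanges gives a web of 233 − 2·23 = 187 mm.


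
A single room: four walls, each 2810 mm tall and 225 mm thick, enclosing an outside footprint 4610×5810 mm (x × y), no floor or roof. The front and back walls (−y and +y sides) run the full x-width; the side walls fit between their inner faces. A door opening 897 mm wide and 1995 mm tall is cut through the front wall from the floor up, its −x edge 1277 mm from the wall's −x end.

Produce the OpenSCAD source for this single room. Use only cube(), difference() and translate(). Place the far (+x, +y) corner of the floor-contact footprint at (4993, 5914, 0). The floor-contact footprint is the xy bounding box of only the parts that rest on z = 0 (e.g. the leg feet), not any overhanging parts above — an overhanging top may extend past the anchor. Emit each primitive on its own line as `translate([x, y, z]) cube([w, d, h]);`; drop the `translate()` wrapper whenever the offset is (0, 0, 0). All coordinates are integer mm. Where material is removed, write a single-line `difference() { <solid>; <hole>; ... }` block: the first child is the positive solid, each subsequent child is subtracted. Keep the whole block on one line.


difference() { translate([383, 104, 0]) cube([4610, 225, 2810]); translate([1660, 104, 0]) cube([897, 225, 1995]); }
translate([383, 5689, 0]) cube([4610, 225, 2810]);
translate([383, 329, 0]) cube([225, 5360, 2810]);
translate([4768, 329, 0]) cube([225, 5360, 2810]);


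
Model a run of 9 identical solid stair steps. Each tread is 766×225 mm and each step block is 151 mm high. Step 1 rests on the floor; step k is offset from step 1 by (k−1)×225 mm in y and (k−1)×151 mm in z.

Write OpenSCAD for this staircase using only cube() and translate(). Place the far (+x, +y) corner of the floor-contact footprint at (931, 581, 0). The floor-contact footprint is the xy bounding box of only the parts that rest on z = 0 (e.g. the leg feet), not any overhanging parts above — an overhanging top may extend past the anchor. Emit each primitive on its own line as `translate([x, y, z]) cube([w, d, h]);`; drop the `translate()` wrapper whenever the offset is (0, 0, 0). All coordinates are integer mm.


translate([165, 356, 0]) cube([766, 225, 151]);
translate([165, 581, 151]) cube([766, 225, 151]);
translate([165, 806, 302]) cube([766, 225, 151]);
translate([165, 1031, 453]) cube([766, 225, 151]);
translate([165, 1256, 604]) cube([766, 225, 151]);
translate([165, 1481, 755]) cube([766, 225, 151]);
translate([165, 1706, 906]) cube([766, 225, 151]);
translate([165, 1931, 1057]) cube([766, 225, 151]);
translate([165, 2156, 1208]) cube([766, 225, 151]);


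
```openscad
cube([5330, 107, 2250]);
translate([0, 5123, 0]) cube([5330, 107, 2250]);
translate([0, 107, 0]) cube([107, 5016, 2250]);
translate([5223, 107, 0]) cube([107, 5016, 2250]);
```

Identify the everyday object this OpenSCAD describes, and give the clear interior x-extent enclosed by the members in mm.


A house (or room) frame. The interior width is 5116 mm.

Four 2250 mm walls enclosing a rectangle with no floor or roof — a room or house frame. Outside width is 5330 mm and wall thickness is 107 mm, so the interior width is 5330 − 2 × 107 = 5116 mm.


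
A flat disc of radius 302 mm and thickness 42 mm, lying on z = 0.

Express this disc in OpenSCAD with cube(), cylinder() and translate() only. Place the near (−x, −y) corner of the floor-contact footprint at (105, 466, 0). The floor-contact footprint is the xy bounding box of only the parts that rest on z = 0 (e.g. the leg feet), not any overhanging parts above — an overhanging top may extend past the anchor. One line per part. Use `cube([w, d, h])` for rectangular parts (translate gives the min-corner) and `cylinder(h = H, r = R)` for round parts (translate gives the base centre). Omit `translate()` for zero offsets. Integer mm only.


translate([407, 768, 0]) cylinder(h = 42, r = 302);


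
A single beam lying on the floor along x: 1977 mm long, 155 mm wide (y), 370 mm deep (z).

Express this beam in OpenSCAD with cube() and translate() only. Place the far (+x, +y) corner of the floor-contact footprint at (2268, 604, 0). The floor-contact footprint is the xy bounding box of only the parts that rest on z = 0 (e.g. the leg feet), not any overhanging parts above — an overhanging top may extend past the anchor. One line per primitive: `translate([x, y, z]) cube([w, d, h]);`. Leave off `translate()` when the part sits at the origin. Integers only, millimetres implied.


translate([291, 449, 0]) cube([1977, 155, 370]);


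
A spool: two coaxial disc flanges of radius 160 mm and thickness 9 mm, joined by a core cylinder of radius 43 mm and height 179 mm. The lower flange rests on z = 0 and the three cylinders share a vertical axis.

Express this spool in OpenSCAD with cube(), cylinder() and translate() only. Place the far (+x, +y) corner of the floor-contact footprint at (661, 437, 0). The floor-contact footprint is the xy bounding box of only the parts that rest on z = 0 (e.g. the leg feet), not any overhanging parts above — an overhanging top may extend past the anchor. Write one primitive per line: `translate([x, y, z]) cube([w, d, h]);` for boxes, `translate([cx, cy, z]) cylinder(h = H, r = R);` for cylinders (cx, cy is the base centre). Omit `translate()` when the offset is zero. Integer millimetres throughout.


translate([501, 277, 0]) cylinder(h = 9, r = 160);
translate([501, 277, 9]) cylinder(h = 179, r = 43);
translate([501, 277, 188]) cylinder(h = 9, r = 160);


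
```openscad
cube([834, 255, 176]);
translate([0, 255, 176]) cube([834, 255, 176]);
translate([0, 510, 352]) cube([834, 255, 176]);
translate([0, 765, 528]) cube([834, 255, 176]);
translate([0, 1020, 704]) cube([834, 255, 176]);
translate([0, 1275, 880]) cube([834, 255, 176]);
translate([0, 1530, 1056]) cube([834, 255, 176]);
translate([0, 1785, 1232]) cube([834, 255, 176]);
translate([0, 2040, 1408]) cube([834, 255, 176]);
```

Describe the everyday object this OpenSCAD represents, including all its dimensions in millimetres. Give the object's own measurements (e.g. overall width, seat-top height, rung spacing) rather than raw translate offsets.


A straight staircase of 9 solid steps. Each step is 834 mm wide (x), 255 mm deep (y, the going) and 176 mm tall (the rise). The first step rests on the floor; each subsequent step sits one going further in +y and one rise higher in +z, directly behind and above the previous step with no overlap.


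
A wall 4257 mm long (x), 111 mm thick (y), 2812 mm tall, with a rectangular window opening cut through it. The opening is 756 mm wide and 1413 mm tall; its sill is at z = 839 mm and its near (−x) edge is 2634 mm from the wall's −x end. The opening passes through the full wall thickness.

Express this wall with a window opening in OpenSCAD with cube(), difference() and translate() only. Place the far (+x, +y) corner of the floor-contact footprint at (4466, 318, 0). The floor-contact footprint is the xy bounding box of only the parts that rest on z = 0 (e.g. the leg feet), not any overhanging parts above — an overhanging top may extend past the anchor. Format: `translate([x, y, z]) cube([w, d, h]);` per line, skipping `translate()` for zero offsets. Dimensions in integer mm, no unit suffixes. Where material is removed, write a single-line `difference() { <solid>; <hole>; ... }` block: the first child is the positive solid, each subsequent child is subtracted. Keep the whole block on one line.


difference() { translate([209, 207, 0]) cube([4257, 111, 2812]); translate([2843, 207, 839]) cube([756, 111, 1413]); }


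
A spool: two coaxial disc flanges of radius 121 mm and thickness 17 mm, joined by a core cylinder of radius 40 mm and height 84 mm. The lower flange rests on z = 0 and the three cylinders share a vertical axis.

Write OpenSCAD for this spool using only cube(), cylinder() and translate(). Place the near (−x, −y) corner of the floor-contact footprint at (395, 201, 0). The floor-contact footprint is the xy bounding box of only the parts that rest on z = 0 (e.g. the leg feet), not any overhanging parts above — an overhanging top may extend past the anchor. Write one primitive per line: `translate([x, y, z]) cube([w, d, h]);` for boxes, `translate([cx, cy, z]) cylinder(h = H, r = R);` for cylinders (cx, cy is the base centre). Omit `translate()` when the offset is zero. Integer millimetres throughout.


translate([516, 322, 0]) cylinder(h = 17, r = 121);
translate([516, 322, 17]) cylinder(h = 84, r = 40);
translate([516, 322, 101]) cylinder(h = 17, r = 121);


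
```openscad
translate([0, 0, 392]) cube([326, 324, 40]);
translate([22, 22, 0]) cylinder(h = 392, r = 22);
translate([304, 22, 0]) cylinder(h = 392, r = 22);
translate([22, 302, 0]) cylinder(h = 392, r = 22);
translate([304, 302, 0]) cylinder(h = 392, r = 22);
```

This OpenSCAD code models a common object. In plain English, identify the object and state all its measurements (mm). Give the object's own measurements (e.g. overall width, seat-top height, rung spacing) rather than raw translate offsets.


A simple wooden stool: a rectangular seat 326 mm (x) by 324 mm (y), 40 mm thick, top face at z = 432 mm, on four round legs, each 44 mm in diameter. The legs rest on z = 0, each leg's axis is inset half a diameter from the nearest pair of seat edges (so the leg's bounding box is flush with the corner).


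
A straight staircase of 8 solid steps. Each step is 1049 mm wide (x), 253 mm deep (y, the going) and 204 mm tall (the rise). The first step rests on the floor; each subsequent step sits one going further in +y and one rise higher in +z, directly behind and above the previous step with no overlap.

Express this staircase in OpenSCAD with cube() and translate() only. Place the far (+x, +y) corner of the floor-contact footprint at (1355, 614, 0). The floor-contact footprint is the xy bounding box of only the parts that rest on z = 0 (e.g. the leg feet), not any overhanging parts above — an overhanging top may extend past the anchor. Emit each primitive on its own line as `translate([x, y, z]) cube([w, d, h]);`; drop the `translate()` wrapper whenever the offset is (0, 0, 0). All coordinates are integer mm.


translate([306, 361, 0]) cube([1049, 253, 204]);
translate([306, 614, 204]) cube([1049, 253, 204]);
translate([306, 867, 408]) cube([1049, 253, 204]);
translate([306, 1120, 612]) cube([1049, 253, 204]);
translate([306, 1373, 816]) cube([1049, 253, 204]);
translate([306, 1626, 1020]) cube([1049, 253, 204]);
translate([306, 1879, 1224]) cube([1049, 253, 204]);
translate([306, 2132, 1428]) cube([1049, 253, 204]);


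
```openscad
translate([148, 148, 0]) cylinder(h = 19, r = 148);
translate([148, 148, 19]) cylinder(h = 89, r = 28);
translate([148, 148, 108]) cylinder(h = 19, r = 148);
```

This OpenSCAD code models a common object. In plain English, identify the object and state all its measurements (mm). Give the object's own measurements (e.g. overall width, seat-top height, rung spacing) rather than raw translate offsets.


A spool: two coaxial disc flanges of radius 148 mm and thickness 19 mm, joined by a core cylinder of radius 28 mm and height 89 mm. The lower flange rests on z = 0 and the three cylinders share a vertical axis.


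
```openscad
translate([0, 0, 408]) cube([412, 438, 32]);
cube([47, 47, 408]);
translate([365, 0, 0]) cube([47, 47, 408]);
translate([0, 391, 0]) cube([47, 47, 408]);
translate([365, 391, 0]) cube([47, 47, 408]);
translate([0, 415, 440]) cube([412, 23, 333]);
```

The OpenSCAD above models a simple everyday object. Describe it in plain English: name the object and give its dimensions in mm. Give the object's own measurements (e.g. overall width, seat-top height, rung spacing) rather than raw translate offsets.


A chair. The seat is a 412×438×32 mm slab with its top at z = 440 mm, on four 47×47 mm corner legs (flush with the seat edges, standing on z = 0). A flat backrest 23 mm thick, 333 mm tall, spans the full seat width and rises from the seat top along its +y edge, rear face flush with the rear of the seat.


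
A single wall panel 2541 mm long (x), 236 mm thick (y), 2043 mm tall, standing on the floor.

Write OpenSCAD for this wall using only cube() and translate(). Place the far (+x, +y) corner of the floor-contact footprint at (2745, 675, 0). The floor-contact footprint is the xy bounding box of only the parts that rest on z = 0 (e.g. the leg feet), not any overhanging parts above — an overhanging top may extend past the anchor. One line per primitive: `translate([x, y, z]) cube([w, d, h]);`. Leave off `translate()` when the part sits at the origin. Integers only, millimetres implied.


translate([204, 439, 0]) cube([2541, 236, 2043]);


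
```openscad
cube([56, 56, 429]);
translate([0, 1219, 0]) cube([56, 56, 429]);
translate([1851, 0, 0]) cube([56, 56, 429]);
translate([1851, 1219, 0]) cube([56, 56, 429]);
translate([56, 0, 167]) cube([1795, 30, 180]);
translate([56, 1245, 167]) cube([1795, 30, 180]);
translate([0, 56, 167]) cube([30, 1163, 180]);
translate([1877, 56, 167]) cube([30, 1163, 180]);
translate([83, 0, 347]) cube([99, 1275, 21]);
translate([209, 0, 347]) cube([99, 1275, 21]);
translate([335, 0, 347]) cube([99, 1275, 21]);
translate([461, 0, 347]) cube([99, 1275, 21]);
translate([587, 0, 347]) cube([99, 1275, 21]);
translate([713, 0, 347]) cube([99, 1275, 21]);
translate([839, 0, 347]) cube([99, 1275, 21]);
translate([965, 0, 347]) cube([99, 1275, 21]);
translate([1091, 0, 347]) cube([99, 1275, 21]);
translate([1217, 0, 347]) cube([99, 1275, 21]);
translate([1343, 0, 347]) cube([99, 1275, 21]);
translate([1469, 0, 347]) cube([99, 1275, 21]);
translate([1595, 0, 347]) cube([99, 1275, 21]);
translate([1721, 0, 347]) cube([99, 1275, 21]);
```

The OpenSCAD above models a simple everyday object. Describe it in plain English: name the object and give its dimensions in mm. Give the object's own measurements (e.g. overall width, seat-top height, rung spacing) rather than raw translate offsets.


A bed frame 1907 mm long (x) by 1275 mm wide (y). Four 56×56 mm corner posts, 429 mm tall, at the corners of the footprint. Four rails of 30 mm thickness and 180 mm height run between adjacent posts with their undersides at z = 167 mm, their outer faces flush with the outside of the frame (the two x-running rails run between the posts' inner faces; the two y-running rails run between the posts' inner faces). 14 slats, each 99 mm wide (x) and 21 mm thick, lie across the top of the two x-running rails, running the full 1275 mm width of the frame in y; along x they sit between the end posts with a 27 mm gap after the −x posts and between neighbouring slats, leaving 31 mm before the +x posts.


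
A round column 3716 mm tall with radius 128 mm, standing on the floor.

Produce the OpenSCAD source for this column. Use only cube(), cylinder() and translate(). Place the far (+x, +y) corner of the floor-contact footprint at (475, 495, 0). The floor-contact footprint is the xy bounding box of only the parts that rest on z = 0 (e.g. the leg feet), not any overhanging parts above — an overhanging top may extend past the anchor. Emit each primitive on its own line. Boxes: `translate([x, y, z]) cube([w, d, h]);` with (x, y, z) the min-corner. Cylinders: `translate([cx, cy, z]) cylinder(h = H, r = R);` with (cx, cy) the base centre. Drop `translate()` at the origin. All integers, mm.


translate([347, 367, 0]) cylinder(h = 3716, r = 128);


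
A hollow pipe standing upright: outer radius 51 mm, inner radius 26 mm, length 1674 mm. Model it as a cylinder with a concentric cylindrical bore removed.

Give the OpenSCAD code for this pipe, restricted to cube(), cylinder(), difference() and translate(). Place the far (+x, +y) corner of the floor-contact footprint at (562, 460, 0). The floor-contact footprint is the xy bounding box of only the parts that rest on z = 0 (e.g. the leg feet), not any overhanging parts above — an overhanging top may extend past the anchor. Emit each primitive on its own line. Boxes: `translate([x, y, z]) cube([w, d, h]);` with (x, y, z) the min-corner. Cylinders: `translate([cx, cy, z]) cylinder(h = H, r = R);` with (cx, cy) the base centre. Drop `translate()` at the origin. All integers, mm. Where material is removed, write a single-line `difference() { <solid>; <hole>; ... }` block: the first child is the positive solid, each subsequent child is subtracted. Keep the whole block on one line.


difference() { translate([511, 409, 0]) cylinder(h = 1674, r = 51); translate([511, 409, 0]) cylinder(h = 1674, r = 26); }


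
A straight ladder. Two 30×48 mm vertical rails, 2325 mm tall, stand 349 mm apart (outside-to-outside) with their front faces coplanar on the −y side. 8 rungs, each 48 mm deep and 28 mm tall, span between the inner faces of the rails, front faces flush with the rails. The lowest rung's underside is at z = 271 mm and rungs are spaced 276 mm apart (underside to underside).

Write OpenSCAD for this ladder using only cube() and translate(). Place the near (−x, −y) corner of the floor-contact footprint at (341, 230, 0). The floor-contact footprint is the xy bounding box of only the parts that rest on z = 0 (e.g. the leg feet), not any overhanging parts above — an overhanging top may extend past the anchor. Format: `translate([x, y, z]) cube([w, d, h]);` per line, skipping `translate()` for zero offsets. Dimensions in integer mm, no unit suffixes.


// rung span = 349 - 2*30 = 289
// rung[k] z = 271 + k*276
translate([341, 230, 0]) cube([30, 48, 2325]);
translate([660, 230, 0]) cube([30, 48, 2325]);
translate([371, 230, 271]) cube([289, 48, 28]);
translate([371, 230, 547]) cube([289, 48, 28]);
translate([371, 230, 823]) cube([289, 48, 28]);
translate([371, 230, 1099]) cube([289, 48, 28]);
translate([371, 230, 1375]) cube([289, 48, 28]);
translate([371, 230, 1651]) cube([289, 48, 28]);
translate([371, 230, 1927]) cube([289, 48, 28]);
translate([371, 230, 2203]) cube([289, 48, 28]);


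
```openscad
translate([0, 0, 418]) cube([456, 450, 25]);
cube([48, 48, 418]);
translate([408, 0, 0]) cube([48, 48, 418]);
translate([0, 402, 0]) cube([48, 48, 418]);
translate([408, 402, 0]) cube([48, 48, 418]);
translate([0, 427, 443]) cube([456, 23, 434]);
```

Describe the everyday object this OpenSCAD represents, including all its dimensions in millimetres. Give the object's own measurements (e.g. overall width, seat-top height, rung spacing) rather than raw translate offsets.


A chair. The seat is a 456×450×25 mm slab with its top at z = 443 mm, on four 48×48 mm corner legs (flush with the seat edges, standing on z = 0). A flat backrest 23 mm thick, 434 mm tall, spans the full seat width and rises from the seat top along its +y edge, rear face flush with the rear of the seat.


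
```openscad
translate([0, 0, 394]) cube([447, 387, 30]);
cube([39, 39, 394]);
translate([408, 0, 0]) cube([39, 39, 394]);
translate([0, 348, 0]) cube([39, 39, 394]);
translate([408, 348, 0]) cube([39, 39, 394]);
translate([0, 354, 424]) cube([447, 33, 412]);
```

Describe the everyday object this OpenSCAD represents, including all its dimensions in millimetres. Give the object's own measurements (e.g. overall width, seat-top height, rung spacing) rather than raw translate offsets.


A chair. The seat is a 447×387×30 mm slab with its top at z = 424 mm, on four 39×39 mm corner legs (flush with the seat edges, standing on z = 0). A flat backrest 33 mm thick, 412 mm tall, spans the full seat width and rises from the seat top along its +y edge, rear face flush with the rear of the seat.


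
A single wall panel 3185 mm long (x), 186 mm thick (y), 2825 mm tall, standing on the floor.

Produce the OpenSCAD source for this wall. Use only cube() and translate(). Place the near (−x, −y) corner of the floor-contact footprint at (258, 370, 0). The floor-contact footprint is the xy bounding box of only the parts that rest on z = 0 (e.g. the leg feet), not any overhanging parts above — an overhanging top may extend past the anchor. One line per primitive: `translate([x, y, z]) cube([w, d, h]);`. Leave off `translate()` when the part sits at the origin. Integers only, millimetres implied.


translate([258, 370, 0]) cube([3185, 186, 2825]);


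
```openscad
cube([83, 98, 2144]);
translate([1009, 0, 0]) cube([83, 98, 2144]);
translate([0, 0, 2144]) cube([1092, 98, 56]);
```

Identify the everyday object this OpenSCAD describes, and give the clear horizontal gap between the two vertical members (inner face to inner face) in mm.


A door frame. The clear opening width is 926 mm.

Two 2144 mm tall posts with a header on top — a door frame. The left jamb is 83 mm wide at x = 0; the right jamb starts at x = 1009. The clear opening is 1009 − 83 = 926 mm.


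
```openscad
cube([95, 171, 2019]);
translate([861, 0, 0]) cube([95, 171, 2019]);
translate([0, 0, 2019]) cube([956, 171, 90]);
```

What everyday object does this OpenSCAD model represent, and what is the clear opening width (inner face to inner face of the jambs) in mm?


A door frame. The clear opening width is 766 mm.

Two 2019 mm tall posts with a header on top — a door frame. The left jamb is 95 mm wide at x = 0; the right jamb starts at x = 861. The clear opening is 861 − 95 = 766 mm.


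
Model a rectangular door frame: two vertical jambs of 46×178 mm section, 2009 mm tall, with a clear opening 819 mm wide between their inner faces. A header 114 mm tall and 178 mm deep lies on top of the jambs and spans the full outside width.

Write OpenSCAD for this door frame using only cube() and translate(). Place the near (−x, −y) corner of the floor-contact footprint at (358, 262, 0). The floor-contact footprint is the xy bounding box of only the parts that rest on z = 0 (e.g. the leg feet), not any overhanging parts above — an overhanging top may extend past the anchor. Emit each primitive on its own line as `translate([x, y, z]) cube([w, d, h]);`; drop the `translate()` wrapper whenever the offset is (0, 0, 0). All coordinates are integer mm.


translate([358, 262, 0]) cube([46, 178, 2009]);
translate([1223, 262, 0]) cube([46, 178, 2009]);
translate([358, 262, 2009]) cube([911, 178, 114]);


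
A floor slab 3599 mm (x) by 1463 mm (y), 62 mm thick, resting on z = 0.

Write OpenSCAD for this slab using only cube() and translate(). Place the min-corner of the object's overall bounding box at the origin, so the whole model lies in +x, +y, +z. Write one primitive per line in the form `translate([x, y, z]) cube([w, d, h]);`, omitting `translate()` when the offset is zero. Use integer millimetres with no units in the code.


cube([3599, 1463, 62]);


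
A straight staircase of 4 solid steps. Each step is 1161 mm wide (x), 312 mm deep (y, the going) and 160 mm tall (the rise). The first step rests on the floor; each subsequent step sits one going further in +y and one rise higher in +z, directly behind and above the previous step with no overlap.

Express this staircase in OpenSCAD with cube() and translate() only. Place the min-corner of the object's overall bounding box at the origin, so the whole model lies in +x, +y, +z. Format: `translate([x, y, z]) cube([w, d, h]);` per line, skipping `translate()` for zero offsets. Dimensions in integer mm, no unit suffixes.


cube([1161, 312, 160]);
translate([0, 312, 160]) cube([1161, 312, 160]);
translate([0, 624, 320]) cube([1161, 312, 160]);
translate([0, 936, 480]) cube([1161, 312, 160]);


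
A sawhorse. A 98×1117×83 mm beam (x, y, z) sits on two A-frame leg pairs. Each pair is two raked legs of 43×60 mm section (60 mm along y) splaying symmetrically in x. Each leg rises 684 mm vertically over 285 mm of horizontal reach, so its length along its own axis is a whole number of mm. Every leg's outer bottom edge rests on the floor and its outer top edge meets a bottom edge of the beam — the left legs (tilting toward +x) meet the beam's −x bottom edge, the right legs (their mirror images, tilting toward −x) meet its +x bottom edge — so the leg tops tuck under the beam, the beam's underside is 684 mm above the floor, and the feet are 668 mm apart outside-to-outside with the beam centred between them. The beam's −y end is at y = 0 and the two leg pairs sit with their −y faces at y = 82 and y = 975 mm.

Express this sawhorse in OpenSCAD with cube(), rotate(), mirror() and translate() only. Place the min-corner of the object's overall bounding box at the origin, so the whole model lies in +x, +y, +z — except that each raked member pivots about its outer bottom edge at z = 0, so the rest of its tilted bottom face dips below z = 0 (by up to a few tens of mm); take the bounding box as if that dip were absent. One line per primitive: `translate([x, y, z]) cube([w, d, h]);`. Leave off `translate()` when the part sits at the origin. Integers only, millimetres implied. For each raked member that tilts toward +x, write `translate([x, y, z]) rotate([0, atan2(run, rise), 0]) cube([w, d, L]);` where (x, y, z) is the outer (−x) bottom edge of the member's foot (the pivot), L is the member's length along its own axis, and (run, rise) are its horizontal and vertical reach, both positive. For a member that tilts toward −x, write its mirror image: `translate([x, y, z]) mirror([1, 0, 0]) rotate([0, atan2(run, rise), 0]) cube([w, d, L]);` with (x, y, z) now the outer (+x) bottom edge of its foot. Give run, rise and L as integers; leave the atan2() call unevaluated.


translate([285, 0, 684]) cube([98, 1117, 83]);
translate([0, 82, 0]) rotate([0, atan2(285, 684), 0]) cube([43, 60, 741]);
translate([668, 82, 0]) mirror([1, 0, 0]) rotate([0, atan2(285, 684), 0]) cube([43, 60, 741]);
translate([0, 975, 0]) rotate([0, atan2(285, 684), 0]) cube([43, 60, 741]);
translate([668, 975, 0]) mirror([1, 0, 0]) rotate([0, atan2(285, 684), 0]) cube([43, 60, 741]);


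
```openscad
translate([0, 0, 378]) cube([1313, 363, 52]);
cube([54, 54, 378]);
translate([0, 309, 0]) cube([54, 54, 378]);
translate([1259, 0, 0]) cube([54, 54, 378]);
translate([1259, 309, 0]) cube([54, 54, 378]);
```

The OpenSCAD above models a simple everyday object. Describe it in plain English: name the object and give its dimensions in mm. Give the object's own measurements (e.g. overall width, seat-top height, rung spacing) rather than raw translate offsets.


A long wooden bench with a 1313 mm (x) × 363 mm (y) seat, 52 mm thick, its top surface 430 mm above the floor. Four 54 mm square legs at the seat corners, flush with the edges, run from z = 0 to the seat underside.


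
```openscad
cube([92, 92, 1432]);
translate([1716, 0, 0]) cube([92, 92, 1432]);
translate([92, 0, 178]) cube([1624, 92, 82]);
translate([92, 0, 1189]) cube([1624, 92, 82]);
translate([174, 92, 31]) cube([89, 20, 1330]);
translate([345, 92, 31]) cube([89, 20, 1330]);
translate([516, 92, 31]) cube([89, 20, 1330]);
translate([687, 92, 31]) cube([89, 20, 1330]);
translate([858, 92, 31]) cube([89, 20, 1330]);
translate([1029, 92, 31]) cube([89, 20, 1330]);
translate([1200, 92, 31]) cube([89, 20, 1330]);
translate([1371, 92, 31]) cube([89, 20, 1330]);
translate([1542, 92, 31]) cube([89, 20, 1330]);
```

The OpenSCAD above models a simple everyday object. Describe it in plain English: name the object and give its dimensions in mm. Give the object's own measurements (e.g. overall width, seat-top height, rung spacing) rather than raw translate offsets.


A fence section. Two 92×92 mm posts, 1432 mm tall, stand on the floor with a clear span of 1624 mm between their inner faces. Two horizontal rails of 92×82 mm section span the gap between the posts with their undersides at z = 178 mm and z = 1189 mm, flush with the posts' −y face. 9 pickets, each 89 mm wide, 20 mm thick and 1330 mm tall, are fixed to the +y face of the rails with their bottoms at z = 31 mm, spaced across the span with a 82 mm gap after the −x post and between neighbouring pickets, with 85 mm left before the +x post.


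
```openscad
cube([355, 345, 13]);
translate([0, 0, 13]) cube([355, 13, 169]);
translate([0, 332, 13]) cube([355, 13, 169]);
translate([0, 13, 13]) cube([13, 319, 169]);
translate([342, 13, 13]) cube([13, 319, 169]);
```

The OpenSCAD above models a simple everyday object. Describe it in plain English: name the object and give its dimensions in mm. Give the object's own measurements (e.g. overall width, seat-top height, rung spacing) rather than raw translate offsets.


An open-topped rectangular box: outside dimensions 355×345×182 mm, with a uniform wall and base thickness of 13 mm. The base is a full 355×345 slab on the floor; four walls sit on top of the base. The front and back walls (the −y and +y sides) span the full width; the two side walls fit between them.


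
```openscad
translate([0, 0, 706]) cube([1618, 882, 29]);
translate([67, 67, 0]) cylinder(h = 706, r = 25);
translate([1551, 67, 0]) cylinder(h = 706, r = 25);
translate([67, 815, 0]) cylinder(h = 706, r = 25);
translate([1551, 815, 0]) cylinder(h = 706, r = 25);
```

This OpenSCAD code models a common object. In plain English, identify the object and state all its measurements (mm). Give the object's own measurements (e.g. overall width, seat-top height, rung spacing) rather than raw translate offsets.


A rectangular dining table. The top is 1618×882×29 mm with its upper surface at z = 735 mm. It stands on four round legs of 50 mm diameter, each leg's bounding box inset 42 mm from the nearest pair of top edges, running from the floor to the underside of the top.
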